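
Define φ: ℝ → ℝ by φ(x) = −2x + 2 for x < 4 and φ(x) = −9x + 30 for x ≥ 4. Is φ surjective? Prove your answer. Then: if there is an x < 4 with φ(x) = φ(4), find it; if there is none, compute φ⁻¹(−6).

Both pieces are strictly decreasing (slopes −2 and −9), so each is injective on its own interval.
The left piece maps (−∞, 4) onto (−6, ∞); the right piece maps [4, ∞) onto (−∞, −6].
These images together cover ℝ, so φ is surjective.
Because the two images are disjoint, no x < 4 has φ(x) = φ(4), so we compute φ⁻¹(−6): −6 lies in (−∞, −6], so solve −9x + 30 = −6: x = (−6 − 30)/(−9) = 4.

4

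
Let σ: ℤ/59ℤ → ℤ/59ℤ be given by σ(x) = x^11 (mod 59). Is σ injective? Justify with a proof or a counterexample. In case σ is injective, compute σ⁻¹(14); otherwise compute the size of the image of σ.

10

Since 59 is prime, the nonzero elements of ℤ/59ℤ form a cyclic group of order 58.
As gcd(11, 58) = 1, raising to the 11th power is a bijection on this group: if a^11 ≡ b^11 then (ab^{−1})^11 = 1, and the only element of order dividing gcd(11, 58) = 1 is 1, so a = b.
With σ(0) = 0 this makes σ injective on all of ℤ/59ℤ, hence bijective (finite equal-size domain and codomain). In particular σ is injective.
Since σ is injective, we find the preimage of 14. The inverse of x ↦ x^11 on (ℤ/59ℤ)^× is x ↦ x^37, because 11·37 = 407 = 7·58 + 1 ≡ 1 (mod 58) and x^{58} = 1 for x ≠ 0 (Fermat). So σ⁻¹(14) = 14^37 mod 59.
Repeated squaring mod 59: 14^1 ≡ 14, 14^2 ≡ 14² = 196 ≡ 19, 14^4 ≡ 19² = 361 ≡ 7, 14^8 ≡ 7² = 49, 14^16 ≡ 49² = 2401 ≡ 41, 14^32 ≡ 41² = 1681 ≡ 29. Since 37 = 32 + 4 + 1, 14^37 ≡ 29·7·14: 29·7 = 203 ≡ 26, then 26·14 = 364 ≡ 10. So 14^37 ≡ 10 (mod 59).
Hence σ⁻¹(14) = 10.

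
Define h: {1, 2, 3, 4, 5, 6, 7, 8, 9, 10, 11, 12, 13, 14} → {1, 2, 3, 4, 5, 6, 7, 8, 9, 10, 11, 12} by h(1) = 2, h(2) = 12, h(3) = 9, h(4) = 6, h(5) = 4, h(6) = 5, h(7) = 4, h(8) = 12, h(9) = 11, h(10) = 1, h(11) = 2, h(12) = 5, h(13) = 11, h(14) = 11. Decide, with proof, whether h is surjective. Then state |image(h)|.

No element maps to 3, so h is not surjective.
The image of h is {1, 2, 4, 5, 6, 9, 11, 12}, which has 8 elements.

8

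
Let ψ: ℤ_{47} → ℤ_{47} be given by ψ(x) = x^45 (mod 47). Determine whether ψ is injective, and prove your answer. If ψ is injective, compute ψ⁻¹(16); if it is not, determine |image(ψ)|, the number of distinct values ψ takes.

Since 47 is prime, the nonzero elements of ℤ_{47} form a cyclic group of order 46.
As gcd(45, 46) = 1, raising to the 45th power is a bijection on this group: if u^45 ≡ v^45 then (uv^{−1})^45 = 1, and the only element of order dividing gcd(45, 46) = 1 is 1, so u = v.
With ψ(0) = 0 this makes ψ injective on all of ℤ_{47}, hence bijective (finite equal-size domain and codomain). In particular ψ is injective.
Since ψ is injective, we find the preimage of 16. The inverse of x ↦ x^45 on (ℤ_{47})^× is x ↦ x^45, because 45·45 = 2025 = 44·46 + 1 ≡ 1 (mod 46) and x^{46} = 1 for x ≠ 0 (Fermat). So ψ⁻¹(16) = 16^45 mod 47.
Repeated squaring mod 47: 16^1 ≡ 16, 16^2 ≡ 16² = 256 ≡ 21, 16^4 ≡ 21² = 441 ≡ 18, 16^8 ≡ 18² = 324 ≡ 42, 16^16 ≡ 42² = 1764 ≡ 25, 16^32 ≡ 25² = 625 ≡ 14. Since 45 = 32 + 8 + 4 + 1, 16^45 ≡ 14·42·18·16: 14·42 = 588 ≡ 24, then 24·18 = 432 ≡ 9, then 9·16 = 144 ≡ 3. So 16^45 ≡ 3 (mod 47).
Hence ψ⁻¹(16) = 3.

3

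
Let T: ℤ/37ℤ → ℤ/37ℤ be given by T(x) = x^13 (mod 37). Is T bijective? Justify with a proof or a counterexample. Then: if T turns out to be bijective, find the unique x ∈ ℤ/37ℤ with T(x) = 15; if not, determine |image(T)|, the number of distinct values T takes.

Since 37 is prime, the nonzero elements of ℤ/37ℤ form a cyclic group of order 36.
As gcd(13, 36) = 1, raising to the 13th power is a bijection on this group: if u^13 ≡ v^13 then (uv^{−1})^13 = 1, and the only element of order dividing gcd(13, 36) = 1 is 1, so u = v.
With T(0) = 0 this makes T injective on all of ℤ/37ℤ, hence bijective (finite equal-size domain and codomain). In particular T is bijective.
Since T is bijective, we find the preimage of 15. The inverse of x ↦ x^13 on (ℤ/37ℤ)^× is x ↦ x^25, because 13·25 = 325 = 9·36 + 1 ≡ 1 (mod 36) and x^{36} = 1 for x ≠ 0 (Fermat). So T⁻¹(15) = 15^25 mod 37.
Repeated squaring mod 37: 15^1 ≡ 15, 15^2 ≡ 15² = 225 ≡ 3, 15^4 ≡ 3² = 9, 15^8 ≡ 9² = 81 ≡ 7, 15^16 ≡ 7² = 49 ≡ 12. Since 25 = 16 + 8 + 1, 15^25 ≡ 12·7·15: 12·7 = 84 ≡ 10, then 10·15 = 150 ≡ 2. So 15^25 ≡ 2 (mod 37).
Hence T⁻¹(15) = 2.

2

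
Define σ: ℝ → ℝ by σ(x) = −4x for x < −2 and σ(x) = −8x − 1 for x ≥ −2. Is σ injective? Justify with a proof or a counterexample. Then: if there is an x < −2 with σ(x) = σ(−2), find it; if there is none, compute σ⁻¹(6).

-15/4

Both pieces are strictly decreasing (slopes −4 and −8), so each is injective on its own interval.
The left piece maps (−∞, −2) onto (8, ∞); the right piece maps [−2, ∞) onto (−∞, 15].
These images overlap. In particular σ(−2) = 15 (right piece), and solving −4x = 15 on the left piece gives x = −15/4 < −2.
So σ(−15/4) = σ(−2) with −15/4 ≠ −2, and σ is not injective. This x = −15/4 is the requested value below −2.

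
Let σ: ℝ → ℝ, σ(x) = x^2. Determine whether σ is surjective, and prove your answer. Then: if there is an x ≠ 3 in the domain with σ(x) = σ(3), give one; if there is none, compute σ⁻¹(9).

Since 2 is even, x^2 ≥ 0 for all x ∈ ℝ, so −1 ∈ ℝ has no preimage. Hence σ is not surjective.
For the follow-up, such an x exists: taking x = −3 ∈ ℝ gives σ(−3) = 9 = σ(3) with −3 ≠ 3.

-3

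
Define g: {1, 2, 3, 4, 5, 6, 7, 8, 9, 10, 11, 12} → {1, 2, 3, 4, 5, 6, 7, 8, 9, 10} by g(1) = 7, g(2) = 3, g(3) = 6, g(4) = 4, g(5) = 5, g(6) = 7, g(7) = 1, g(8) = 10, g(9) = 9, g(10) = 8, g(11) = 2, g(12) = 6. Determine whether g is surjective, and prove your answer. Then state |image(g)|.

Every element of the codomain has a preimage: 1 = g(7), 2 = g(11), 3 = g(2), 4 = g(4), 5 = g(5), 6 = g(3), 7 = g(1), 8 = g(10), 9 = g(9), 10 = g(8).
So g is surjective.
The image of g is {1, 2, 3, 4, 5, 6, 7, 8, 9, 10}, which has 10 elements.

10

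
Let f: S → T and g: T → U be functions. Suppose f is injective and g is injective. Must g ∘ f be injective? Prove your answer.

Suppose (g ∘ f)(s) = (g ∘ f)(t), i.e. g(f(s)) = g(f(t)).
Since g is injective, f(s) = f(t). Since f is injective, s = t. Hence g ∘ f is injective.

injective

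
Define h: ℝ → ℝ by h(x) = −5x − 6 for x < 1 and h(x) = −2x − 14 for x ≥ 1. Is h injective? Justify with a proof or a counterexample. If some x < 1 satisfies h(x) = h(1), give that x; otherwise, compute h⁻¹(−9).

3/5

Both pieces are strictly decreasing (slopes −5 and −2), so each is injective on its own interval.
The left piece maps (−∞, 1) onto (−11, ∞); the right piece maps [1, ∞) onto (−∞, −16].
These images are disjoint, so no value is attained by both pieces. Hence h is injective.
Because the two images are disjoint, no x < 1 has h(x) = h(1), so we compute h⁻¹(−9): −9 lies in (−11, ∞), so solve −5x − 6 = −9: x = (−9 + 6)/(−5) = 3/5.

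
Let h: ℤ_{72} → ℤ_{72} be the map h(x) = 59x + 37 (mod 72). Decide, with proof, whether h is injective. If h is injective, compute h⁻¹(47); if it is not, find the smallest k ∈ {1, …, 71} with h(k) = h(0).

If h(x_1) = h(x_2), then 59x_1 ≡ 59x_2 (mod 72). Because gcd(59, 72) = 1, we may cancel 59 to get x_1 ≡ x_2 (mod 72).
Hence h is injective.
We now compute 59⁻¹ mod 72 explicitly. Euclid's algorithm: 72 = 1·59 + 13, 59 = 4·13 + 7, 13 = 1·7 + 6, 7 = 1·6 + 1; back-substituting gives 1 = 11·59 − 9·72, so 59⁻¹ ≡ 11 (mod 72).
Since h is injective, we compute h⁻¹(47): solve 59x + 37 ≡ 47 (mod 72), i.e. 59x ≡ 10 (mod 72).
Multiplying by 59⁻¹ = 11 gives x ≡ 11·10 = 110 = 1·72 + 38 ≡ 38 (mod 72).
Check: h(38) = 59·38 + 37 = 2279 = 31·72 + 47 ≡ 47 (mod 72).

38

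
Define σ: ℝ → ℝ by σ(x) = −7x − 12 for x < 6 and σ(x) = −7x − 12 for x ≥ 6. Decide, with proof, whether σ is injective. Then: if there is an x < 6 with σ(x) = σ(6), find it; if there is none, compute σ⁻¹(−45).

Both pieces are strictly decreasing (slopes −7 and −7), so each is injective on its own interval.
The left piece maps (−∞, 6) onto (−54, ∞); the right piece maps [6, ∞) onto (−∞, −54].
These images are disjoint, so no value is attained by both pieces. Hence σ is injective.
Because the two images are disjoint, no x < 6 has σ(x) = σ(6), so we compute σ⁻¹(−45): −45 lies in (−54, ∞), so solve −7x − 12 = −45: x = (−45 + 12)/(−7) = 33/7.

33/7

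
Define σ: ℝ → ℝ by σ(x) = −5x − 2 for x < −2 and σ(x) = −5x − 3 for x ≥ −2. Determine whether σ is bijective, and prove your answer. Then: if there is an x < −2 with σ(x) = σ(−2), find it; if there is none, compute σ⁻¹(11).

-13/5

Both pieces are strictly decreasing (slopes −5 and −5), so each is injective on its own interval.
The left piece maps (−∞, −2) onto (8, ∞); the right piece maps [−2, ∞) onto (−∞, 7].
The images leave a gap (8 has no preimage), so σ is not surjective, hence not bijective.
Because the two images are disjoint, no x < −2 has σ(x) = σ(−2), so we compute σ⁻¹(11): 11 lies in (8, ∞), so solve −5x − 2 = 11: x = (11 + 2)/(−5) = −13/5.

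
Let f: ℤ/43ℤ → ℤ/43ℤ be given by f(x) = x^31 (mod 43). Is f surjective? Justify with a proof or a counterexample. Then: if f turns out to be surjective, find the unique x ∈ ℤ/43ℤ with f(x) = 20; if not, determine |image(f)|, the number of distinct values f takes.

Since 43 is prime, the nonzero elements of ℤ/43ℤ form a cyclic group of order 42.
As gcd(31, 42) = 1, raising to the 31st power is a bijection on this group: if a^31 ≡ b^31 then (ab^{−1})^31 = 1, and the only element of order dividing gcd(31, 42) = 1 is 1, so a = b.
With f(0) = 0 this makes f injective on all of ℤ/43ℤ, hence bijective (finite equal-size domain and codomain). In particular f is surjective.
Since f is surjective, we find the preimage of 20. The inverse of x ↦ x^31 on (ℤ/43ℤ)^× is x ↦ x^19, because 31·19 = 589 = 14·42 + 1 ≡ 1 (mod 42) and x^{42} = 1 for x ≠ 0 (Fermat). So f⁻¹(20) = 20^19 mod 43.
Repeated squaring mod 43: 20^1 ≡ 20, 20^2 ≡ 20² = 400 ≡ 13, 20^4 ≡ 13² = 169 ≡ 40, 20^8 ≡ 40² = 1600 ≡ 9, 20^16 ≡ 9² = 81 ≡ 38. Since 19 = 16 + 2 + 1, 20^19 ≡ 38·13·20: 38·13 = 494 ≡ 21, then 21·20 = 420 ≡ 33. So 20^19 ≡ 33 (mod 43).
Hence f⁻¹(20) = 33.

33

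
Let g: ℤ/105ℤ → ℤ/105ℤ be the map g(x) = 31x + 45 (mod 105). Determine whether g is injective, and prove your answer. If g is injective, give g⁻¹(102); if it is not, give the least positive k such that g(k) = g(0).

12

By definition, injectivity means: for all u, v in the domain, g(u) = g(v) implies u = v.
If g(u) = g(v), then 31u ≡ 31v (mod 105). Because gcd(31, 105) = 1, we may cancel 31 to get u ≡ v (mod 105).
Therefore g is injective.
We now compute 31⁻¹ mod 105 explicitly. Euclid's algorithm: 105 = 3·31 + 12, 31 = 2·12 + 7, 12 = 1·7 + 5, 7 = 1·5 + 2, 5 = 2·2 + 1; back-substituting gives 1 = 61·31 − 18·105, so 31⁻¹ ≡ 61 (mod 105).
Since g is injective, we compute g⁻¹(102): solve 31x + 45 ≡ 102 (mod 105), i.e. 31x ≡ 57 (mod 105).
Multiplying by 31⁻¹ = 61 gives x ≡ 61·57 = 3477 = 33·105 + 12 ≡ 12 (mod 105).
Check: g(12) = 31·12 + 45 = 417 = 3·105 + 102 ≡ 102 (mod 105).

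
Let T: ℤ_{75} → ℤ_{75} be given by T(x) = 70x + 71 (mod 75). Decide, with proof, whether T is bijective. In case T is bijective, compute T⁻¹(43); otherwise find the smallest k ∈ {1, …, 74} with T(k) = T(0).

We have gcd(70, 75) = 5 > 1. Taking u = 0 and v = 15: T(0) = 71 and T(15) = 70·15 + 71 = 1121 ≡ 71 (mod 75).
So T(0) = T(15) while 0 ≠ 15, hence T is not injective, hence not bijective.
Since T is not bijective, we find the least positive k with T(k) = T(0): this means 70k ≡ 0 (mod 75), i.e. 75 ∣ 70k. Since gcd(70, 75) = 5, dividing through by 5 this holds exactly when 15 ∣ 14k, and as gcd(14, 15) = 1, exactly when 15 ∣ k.
The smallest positive such k is 15.

15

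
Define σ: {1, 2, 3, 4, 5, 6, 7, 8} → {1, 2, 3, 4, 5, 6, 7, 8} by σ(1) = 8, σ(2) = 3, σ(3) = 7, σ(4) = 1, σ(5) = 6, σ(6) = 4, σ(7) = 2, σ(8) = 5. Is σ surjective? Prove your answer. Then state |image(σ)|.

8

Every element of the codomain has a preimage: 1 = σ(4), 2 = σ(7), 3 = σ(2), 4 = σ(6), 5 = σ(8), 6 = σ(5), 7 = σ(3), 8 = σ(1).
Therefore σ is surjective.
The image of σ is {1, 2, 3, 4, 5, 6, 7, 8}, which has 8 elements.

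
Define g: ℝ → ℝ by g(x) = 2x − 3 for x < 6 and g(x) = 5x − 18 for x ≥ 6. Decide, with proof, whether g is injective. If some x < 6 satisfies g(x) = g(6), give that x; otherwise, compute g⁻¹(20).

38/5

Both pieces are strictly increasing (slopes 2 and 5), so each is injective on its own interval.
The left piece maps (−∞, 6) onto (−∞, 9); the right piece maps [6, ∞) onto [12, ∞).
These images are disjoint, so no value is attained by both pieces. Hence g is injective.
Because the two images are disjoint, no x < 6 has g(x) = g(6), so we compute g⁻¹(20): 20 lies in [12, ∞), so solve 5x − 18 = 20: x = (20 + 18)/5 = 38/5.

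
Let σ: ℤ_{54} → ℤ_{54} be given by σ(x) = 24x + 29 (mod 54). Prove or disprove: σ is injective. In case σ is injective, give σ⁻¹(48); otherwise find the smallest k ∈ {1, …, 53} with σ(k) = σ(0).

9

We have gcd(24, 54) = 6 > 1. Taking x_1 = 0 and x_2 = 9: σ(0) = 29 and σ(9) = 24·9 + 29 = 245 ≡ 29 (mod 54).
So σ(0) = σ(9) while 0 ≠ 9, therefore σ is not injective.
Since σ is not injective, we find the least positive k with σ(k) = σ(0): this means 24k ≡ 0 (mod 54), i.e. 54 ∣ 24k. Since gcd(24, 54) = 6, dividing through by 6 this holds exactly when 9 ∣ 4k, and as gcd(4, 9) = 1, exactly when 9 ∣ k.
The smallest positive such k is 9.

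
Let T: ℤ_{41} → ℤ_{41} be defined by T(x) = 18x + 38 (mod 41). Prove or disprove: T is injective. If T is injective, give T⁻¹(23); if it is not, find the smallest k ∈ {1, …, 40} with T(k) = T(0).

6

If T(a) = T(b), then 18a ≡ 18b (mod 41). Because gcd(18, 41) = 1, we may cancel 18 to get a ≡ b (mod 41).
Thus T is injective.
We now compute 18⁻¹ mod 41 explicitly. Euclid's algorithm: 41 = 2·18 + 5, 18 = 3·5 + 3, 5 = 1·3 + 2, 3 = 1·2 + 1; back-substituting gives 1 = 16·18 − 7·41, so 18⁻¹ ≡ 16 (mod 41).
Since T is injective, we compute T⁻¹(23): solve 18x + 38 ≡ 23 (mod 41), i.e. 18x ≡ 26 (mod 41).
Multiplying by 18⁻¹ = 16 gives x ≡ 16·26 = 416 = 10·41 + 6 ≡ 6 (mod 41).
Check: T(6) = 18·6 + 38 = 146 = 3·41 + 23 ≡ 23 (mod 41).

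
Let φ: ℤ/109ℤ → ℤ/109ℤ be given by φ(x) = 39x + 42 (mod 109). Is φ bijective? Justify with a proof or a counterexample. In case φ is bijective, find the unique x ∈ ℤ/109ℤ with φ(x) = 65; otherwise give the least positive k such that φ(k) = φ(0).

104

If φ(s) = φ(t), then 39s ≡ 39t (mod 109). Because gcd(39, 109) = 1, we may cancel 39 to get s ≡ t (mod 109).
We now compute 39⁻¹ mod 109 explicitly. Euclid's algorithm: 109 = 2·39 + 31, 39 = 1·31 + 8, 31 = 3·8 + 7, 8 = 1·7 + 1; back-substituting gives 1 = 14·39 − 5·109, so 39⁻¹ ≡ 14 (mod 109).
For any y ∈ ℤ/109ℤ, x = 14(y − 42) mod 109 satisfies φ(x) = 39·14(y − 42) + 42 ≡ y (since 39·14 ≡ 1 mod 109). So every y has a preimage.
Hence φ is bijective.
Since φ is bijective, we find φ⁻¹(65): we need 39x ≡ 65 − 42 ≡ 23 (mod 109). Using 39⁻¹ = 14: x ≡ 14·23 = 322 = 2·109 + 104, so x = 104.
Check: φ(104) = 39·104 + 42 = 4098 = 37·109 + 65 ≡ 65 (mod 109).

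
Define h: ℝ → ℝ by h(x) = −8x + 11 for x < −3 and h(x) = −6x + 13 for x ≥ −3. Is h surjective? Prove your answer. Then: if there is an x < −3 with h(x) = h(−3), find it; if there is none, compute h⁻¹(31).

-3

Both pieces are strictly decreasing (slopes −8 and −6), so each is injective on its own interval.
The left piece maps (−∞, −3) onto (35, ∞); the right piece maps [−3, ∞) onto (−∞, 31].
The union (35, ∞) ∪ (−∞, 31] omits the interval between 35 and 31; in particular 35 has no preimage. So h is not surjective.
Because the two images are disjoint, no x < −3 has h(x) = h(−3), so we compute h⁻¹(31): 31 lies in (−∞, 31], so solve −6x + 13 = 31: x = (31 − 13)/(−6) = −3.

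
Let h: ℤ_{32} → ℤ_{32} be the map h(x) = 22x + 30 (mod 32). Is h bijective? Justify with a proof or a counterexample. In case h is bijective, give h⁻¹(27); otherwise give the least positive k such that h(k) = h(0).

16

We have gcd(22, 32) = 2 > 1. Taking s = 0 and t = 16: h(0) = 30 and h(16) = 22·16 + 30 = 382 ≡ 30 (mod 32).
So h(0) = h(16) while 0 ≠ 16, therefore h is not injective, hence not bijective.
Since h is not bijective, we find the least positive k with h(k) = h(0): this means 22k ≡ 0 (mod 32), i.e. 32 ∣ 22k. Since gcd(22, 32) = 2, dividing through by 2 this holds exactly when 16 ∣ 11k, and as gcd(11, 16) = 1, exactly when 16 ∣ k.
The smallest positive such k is 16.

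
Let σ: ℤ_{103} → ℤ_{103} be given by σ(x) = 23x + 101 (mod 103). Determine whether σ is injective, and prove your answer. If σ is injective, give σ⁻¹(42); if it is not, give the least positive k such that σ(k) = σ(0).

87

If σ(x_1) = σ(x_2), then 23x_1 ≡ 23x_2 (mod 103). Because gcd(23, 103) = 1, we may cancel 23 to get x_1 ≡ x_2 (mod 103).
Thus σ is injective.
We now compute 23⁻¹ mod 103 explicitly. Euclid's algorithm: 103 = 4·23 + 11, 23 = 2·11 + 1; back-substituting gives 1 = 9·23 − 2·103, so 23⁻¹ ≡ 9 (mod 103).
Since σ is injective, we compute σ⁻¹(42): solve 23x + 101 ≡ 42 (mod 103), i.e. 23x ≡ 44 (mod 103).
Multiplying by 23⁻¹ = 9 gives x ≡ 9·44 = 396 = 3·103 + 87 ≡ 87 (mod 103).
Check: σ(87) = 23·87 + 101 = 2102 = 20·103 + 42 ≡ 42 (mod 103).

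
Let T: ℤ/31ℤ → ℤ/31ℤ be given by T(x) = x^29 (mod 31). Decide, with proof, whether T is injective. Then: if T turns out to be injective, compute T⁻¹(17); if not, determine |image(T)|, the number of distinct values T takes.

Since 31 is prime, the nonzero elements of ℤ/31ℤ form a cyclic group of order 30.
As gcd(29, 30) = 1, raising to the 29th power is a bijection on this group: if x_1^29 ≡ x_2^29 then (x_1x_2^{−1})^29 = 1, and the only element of order dividing gcd(29, 30) = 1 is 1, so x_1 = x_2.
With T(0) = 0 this makes T injective on all of ℤ/31ℤ, hence bijective (finite equal-size domain and codomain). In particular T is injective.
Since T is injective, we find the preimage of 17. The inverse of x ↦ x^29 on (ℤ/31ℤ)^× is x ↦ x^29, because 29·29 = 841 = 28·30 + 1 ≡ 1 (mod 30) and x^{30} = 1 for x ≠ 0 (Fermat). So T⁻¹(17) = 17^29 mod 31.
Repeated squaring mod 31: 17^1 ≡ 17, 17^2 ≡ 17² = 289 ≡ 10, 17^4 ≡ 10² = 100 ≡ 7, 17^8 ≡ 7² = 49 ≡ 18, 17^16 ≡ 18² = 324 ≡ 14. Since 29 = 16 + 8 + 4 + 1, 17^29 ≡ 14·18·7·17: 14·18 = 252 ≡ 4, then 4·7 = 28, then 28·17 = 476 ≡ 11. So 17^29 ≡ 11 (mod 31).
Hence T⁻¹(17) = 11.

11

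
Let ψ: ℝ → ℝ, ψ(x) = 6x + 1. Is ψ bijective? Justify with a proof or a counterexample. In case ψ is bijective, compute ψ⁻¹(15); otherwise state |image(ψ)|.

7/3

Suppose ψ(x_1) = ψ(x_2). Then 6x_1 + 1 = 6x_2 + 1, therefore 6x_1 = 6x_2, hence x_1 = x_2.
For any y ∈ ℝ, x = (y − 1)/6 satisfies ψ(x) = y.
Therefore ψ is bijective.
Since ψ is bijective, we compute ψ⁻¹(15) = (15 − 1)/6 = 7/3.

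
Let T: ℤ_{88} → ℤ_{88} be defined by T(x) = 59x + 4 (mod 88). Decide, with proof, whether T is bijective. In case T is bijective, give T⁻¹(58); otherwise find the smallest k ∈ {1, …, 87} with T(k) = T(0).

If T(u) = T(v), then 59u ≡ 59v (mod 88). Because gcd(59, 88) = 1, we may cancel 59 to get u ≡ v (mod 88).
We now compute 59⁻¹ mod 88 explicitly. Euclid's algorithm: 88 = 1·59 + 29, 59 = 2·29 + 1; back-substituting gives 1 = 3·59 − 2·88, so 59⁻¹ ≡ 3 (mod 88).
For any y ∈ ℤ_{88}, x = 3(y − 4) mod 88 satisfies T(x) = 59·3(y − 4) + 4 ≡ y (since 59·3 ≡ 1 mod 88). So every y has a preimage.
Thus T is bijective.
Since T is bijective, we find T⁻¹(58): we need 59x ≡ 58 − 4 ≡ 54 (mod 88). Using 59⁻¹ = 3: x ≡ 3·54 = 162 = 1·88 + 74, so x = 74.
Check: T(74) = 59·74 + 4 = 4370 = 49·88 + 58 ≡ 58 (mod 88).

74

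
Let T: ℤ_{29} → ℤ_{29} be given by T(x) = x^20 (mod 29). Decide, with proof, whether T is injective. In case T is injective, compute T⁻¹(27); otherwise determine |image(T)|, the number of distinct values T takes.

8

T(2): Repeated squaring mod 29: 2^1 ≡ 2, 2^2 ≡ 2² = 4, 2^4 ≡ 4² = 16, 2^8 ≡ 16² = 256 ≡ 24, 2^16 ≡ 24² = 576 ≡ 25. Since 20 = 16 + 4, 2^20 ≡ 25·16: 25·16 = 400 ≡ 23. So 2^20 ≡ 23 (mod 29).
T(5): Repeated squaring mod 29: 5^1 ≡ 5, 5^2 ≡ 5² = 25, 5^4 ≡ 25² = 625 ≡ 16, 5^8 ≡ 16² = 256 ≡ 24, 5^16 ≡ 24² = 576 ≡ 25. Since 20 = 16 + 4, 5^20 ≡ 25·16: 25·16 = 400 ≡ 23. So 5^20 ≡ 23 (mod 29).
So T(2) = T(5) = 23 while 2 ≠ 5, hence T is not injective.
Since T is not injective, we determine |image(T)|. Computing x^20 mod 29 for each x (by repeated squaring, reducing mod 29 at every step), the values T(0), T(1), …, T(28) are: 0, 1, 23, 25, 7, 23, 24, 25, 16, 16, 7, 20, 1, 20, 24, 24, 20, 1, 20, 7, 16, 16, 25, 24, 23, 7, 25, 23, 1.
The distinct values are {0, 1, 7, 16, 20, 23, 24, 25}; there are 8 of them.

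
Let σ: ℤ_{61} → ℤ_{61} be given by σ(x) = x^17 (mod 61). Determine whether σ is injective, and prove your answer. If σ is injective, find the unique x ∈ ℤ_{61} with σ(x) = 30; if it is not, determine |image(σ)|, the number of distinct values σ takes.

Since 61 is prime, the nonzero elements of ℤ_{61} form a cyclic group of order 60.
As gcd(17, 60) = 1, raising to the 17th power is a bijection on this group: if u^17 ≡ v^17 then (uv^{−1})^17 = 1, and the only element of order dividing gcd(17, 60) = 1 is 1, so u = v.
With σ(0) = 0 this makes σ injective on all of ℤ_{61}, hence bijective (finite equal-size domain and codomain). In particular σ is injective.
Since σ is injective, we find the preimage of 30. The inverse of x ↦ x^17 on (ℤ_{61})^× is x ↦ x^53, because 17·53 = 901 = 15·60 + 1 ≡ 1 (mod 60) and x^{60} = 1 for x ≠ 0 (Fermat). So σ⁻¹(30) = 30^53 mod 61.
Repeated squaring mod 61: 30^1 ≡ 30, 30^2 ≡ 30² = 900 ≡ 46, 30^4 ≡ 46² = 2116 ≡ 42, 30^8 ≡ 42² = 1764 ≡ 56, 30^16 ≡ 56² = 3136 ≡ 25, 30^32 ≡ 25² = 625 ≡ 15. Since 53 = 32 + 16 + 4 + 1, 30^53 ≡ 15·25·42·30: 15·25 = 375 ≡ 9, then 9·42 = 378 ≡ 12, then 12·30 = 360 ≡ 55. So 30^53 ≡ 55 (mod 61).
Hence σ⁻¹(30) = 55.

55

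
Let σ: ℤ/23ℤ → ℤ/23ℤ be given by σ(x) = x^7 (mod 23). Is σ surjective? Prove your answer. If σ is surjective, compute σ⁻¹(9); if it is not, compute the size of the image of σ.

Since 23 is prime, the nonzero elements of ℤ/23ℤ form a cyclic group of order 22.
As gcd(7, 22) = 1, raising to the 7th power is a bijection on this group: if s^7 ≡ t^7 then (st^{−1})^7 = 1, and the only element of order dividing gcd(7, 22) = 1 is 1, so s = t.
With σ(0) = 0 this makes σ injective on all of ℤ/23ℤ, hence bijective (finite equal-size domain and codomain). In particular σ is surjective.
Since σ is surjective, we find the preimage of 9. The inverse of x ↦ x^7 on (ℤ/23ℤ)^× is x ↦ x^19, because 7·19 = 133 = 6·22 + 1 ≡ 1 (mod 22) and x^{22} = 1 for x ≠ 0 (Fermat). So σ⁻¹(9) = 9^19 mod 23.
Repeated squaring mod 23: 9^1 ≡ 9, 9^2 ≡ 9² = 81 ≡ 12, 9^4 ≡ 12² = 144 ≡ 6, 9^8 ≡ 6² = 36 ≡ 13, 9^16 ≡ 13² = 169 ≡ 8. Since 19 = 16 + 2 + 1, 9^19 ≡ 8·12·9: 8·12 = 96 ≡ 4, then 4·9 = 36 ≡ 13. So 9^19 ≡ 13 (mod 23).
Hence σ⁻¹(9) = 13.

13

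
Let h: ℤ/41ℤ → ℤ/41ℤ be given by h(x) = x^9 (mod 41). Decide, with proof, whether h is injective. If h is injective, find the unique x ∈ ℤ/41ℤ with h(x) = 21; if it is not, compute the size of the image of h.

Since 41 is prime, the nonzero elements of ℤ/41ℤ form a cyclic group of order 40.
As gcd(9, 40) = 1, raising to the 9th power is a bijection on this group: if s^9 ≡ t^9 then (st^{−1})^9 = 1, and the only element of order dividing gcd(9, 40) = 1 is 1, so s = t.
With h(0) = 0 this makes h injective on all of ℤ/41ℤ, hence bijective (finite equal-size domain and codomain). In particular h is injective.
Since h is injective, we find the preimage of 21. The inverse of x ↦ x^9 on (ℤ/41ℤ)^× is x ↦ x^9, because 9·9 = 81 = 2·40 + 1 ≡ 1 (mod 40) and x^{40} = 1 for x ≠ 0 (Fermat). So h⁻¹(21) = 21^9 mod 41.
Repeated squaring mod 41: 21^1 ≡ 21, 21^2 ≡ 21² = 441 ≡ 31, 21^4 ≡ 31² = 961 ≡ 18, 21^8 ≡ 18² = 324 ≡ 37. Since 9 = 8 + 1, 21^9 ≡ 37·21: 37·21 = 777 ≡ 39. So 21^9 ≡ 39 (mod 41).
Hence h⁻¹(21) = 39.

39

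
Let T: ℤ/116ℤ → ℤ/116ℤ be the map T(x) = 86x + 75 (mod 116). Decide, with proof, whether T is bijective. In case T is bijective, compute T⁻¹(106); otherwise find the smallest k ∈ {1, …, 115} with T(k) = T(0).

58

We have gcd(86, 116) = 2 > 1. Taking x_1 = 0 and x_2 = 58: T(0) = 75 and T(58) = 86·58 + 75 = 5063 ≡ 75 (mod 116).
So T(0) = T(58) while 0 ≠ 58, so T is not injective, hence not bijective.
Since T is not bijective, we find the least positive k with T(k) = T(0): this means 86k ≡ 0 (mod 116), i.e. 116 ∣ 86k. Since gcd(86, 116) = 2, dividing through by 2 this holds exactly when 58 ∣ 43k, and as gcd(43, 58) = 1, exactly when 58 ∣ k.
The smallest positive such k is 58.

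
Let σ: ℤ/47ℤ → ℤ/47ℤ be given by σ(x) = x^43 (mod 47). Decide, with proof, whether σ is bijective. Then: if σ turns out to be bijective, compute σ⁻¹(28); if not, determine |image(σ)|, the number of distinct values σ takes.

8

Since 47 is prime, the nonzero elements of ℤ/47ℤ form a cyclic group of order 46.
As gcd(43, 46) = 1, raising to the 43rd power is a bijection on this group: if a^43 ≡ b^43 then (ab^{−1})^43 = 1, and the only element of order dividing gcd(43, 46) = 1 is 1, so a = b.
With σ(0) = 0 this makes σ injective on all of ℤ/47ℤ, hence bijective (finite equal-size domain and codomain). In particular σ is bijective.
Since σ is bijective, we find the preimage of 28. The inverse of x ↦ x^43 on (ℤ/47ℤ)^× is x ↦ x^15, because 43·15 = 645 = 14·46 + 1 ≡ 1 (mod 46) and x^{46} = 1 for x ≠ 0 (Fermat). So σ⁻¹(28) = 28^15 mod 47.
Repeated squaring mod 47: 28^1 ≡ 28, 28^2 ≡ 28² = 784 ≡ 32, 28^4 ≡ 32² = 1024 ≡ 37, 28^8 ≡ 37² = 1369 ≡ 6. Since 15 = 8 + 4 + 2 + 1, 28^15 ≡ 6·37·32·28: 6·37 = 222 ≡ 34, then 34·32 = 1088 ≡ 7, then 7·28 = 196 ≡ 8. So 28^15 ≡ 8 (mod 47).
Hence σ⁻¹(28) = 8.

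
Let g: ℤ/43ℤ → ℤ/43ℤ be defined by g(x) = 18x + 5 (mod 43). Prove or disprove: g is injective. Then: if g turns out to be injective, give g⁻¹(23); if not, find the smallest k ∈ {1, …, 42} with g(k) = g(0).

By definition, injectivity means: for all s, t in the domain, g(s) = g(t) implies s = t.
Suppose g(s) = g(t) in ℤ/43ℤ. Then 18s + 5 ≡ 18t + 5 (mod 43), therefore 18(s − t) ≡ 0 (mod 43).
Since gcd(18, 43) = 1, 18 is invertible modulo 43, therefore s − t ≡ 0 (mod 43), i.e. s = t.
Hence g is injective.
We now compute 18⁻¹ mod 43 explicitly. Euclid's algorithm: 43 = 2·18 + 7, 18 = 2·7 + 4, 7 = 1·4 + 3, 4 = 1·3 + 1; back-substituting gives 1 = 12·18 − 5·43, so 18⁻¹ ≡ 12 (mod 43).
Since g is injective, we find g⁻¹(23): we need 18x ≡ 23 − 5 ≡ 18 (mod 43). Using 18⁻¹ = 12: x ≡ 12·18 = 216 = 5·43 + 1, so x = 1.
Check: g(1) = 18·1 + 5 = 23 ≡ 23 (mod 43).

1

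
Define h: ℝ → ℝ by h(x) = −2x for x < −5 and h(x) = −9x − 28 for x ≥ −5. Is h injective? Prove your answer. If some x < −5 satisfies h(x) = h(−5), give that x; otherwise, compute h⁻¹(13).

-17/2

Both pieces are strictly decreasing (slopes −2 and −9), so each is injective on its own interval.
The left piece maps (−∞, −5) onto (10, ∞); the right piece maps [−5, ∞) onto (−∞, 17].
These images overlap. In particular h(−5) = 17 (right piece), and solving −2x = 17 on the left piece gives x = −17/2 < −5.
So h(−17/2) = h(−5) with −17/2 ≠ −5, and h is not injective. This x = −17/2 is the requested value below −5.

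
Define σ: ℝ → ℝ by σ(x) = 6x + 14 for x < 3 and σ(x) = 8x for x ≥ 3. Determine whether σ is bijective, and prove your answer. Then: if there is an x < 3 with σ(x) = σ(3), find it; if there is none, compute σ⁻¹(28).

Both pieces are strictly increasing (slopes 6 and 8), so each is injective on its own interval.
The left piece maps (−∞, 3) onto (−∞, 32); the right piece maps [3, ∞) onto [24, ∞).
These images overlap. In particular σ(3) = 24 (right piece), and solving 6x + 14 = 24 on the left piece gives x = 5/3 < 3.
So σ(5/3) = σ(3) with 5/3 ≠ 3, and σ is not injective, hence not bijective. This x = 5/3 is the requested value below 3.

5/3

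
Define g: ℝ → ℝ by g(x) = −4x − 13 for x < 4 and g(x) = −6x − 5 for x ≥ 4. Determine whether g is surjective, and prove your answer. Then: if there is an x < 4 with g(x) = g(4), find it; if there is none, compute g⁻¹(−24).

11/4

Both pieces are strictly decreasing (slopes −4 and −6), so each is injective on its own interval.
The left piece maps (−∞, 4) onto (−29, ∞); the right piece maps [4, ∞) onto (−∞, −29].
These images together cover ℝ, so g is surjective.
Because the two images are disjoint, no x < 4 has g(x) = g(4), so we compute g⁻¹(−24): −24 lies in (−29, ∞), so solve −4x − 13 = −24: x = (−24 + 13)/(−4) = 11/4.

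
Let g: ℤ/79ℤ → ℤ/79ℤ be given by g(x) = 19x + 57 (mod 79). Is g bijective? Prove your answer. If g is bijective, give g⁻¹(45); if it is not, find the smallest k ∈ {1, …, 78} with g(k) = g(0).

16

Suppose g(u) = g(v) in ℤ/79ℤ. Then 19u + 57 ≡ 19v + 57 (mod 79), thus 19(u − v) ≡ 0 (mod 79).
Since gcd(19, 79) = 1, 19 is invertible modulo 79, so u − v ≡ 0 (mod 79), i.e. u = v.
We now compute 19⁻¹ mod 79 explicitly. Euclid's algorithm: 79 = 4·19 + 3, 19 = 6·3 + 1; back-substituting gives 1 = 25·19 − 6·79, so 19⁻¹ ≡ 25 (mod 79).
Then y ↦ 25(y − 57) is a two-sided inverse to g, so every y ∈ ℤ/79ℤ has a preimage.
So g is bijective.
Since g is bijective, we compute g⁻¹(45): solve 19x + 57 ≡ 45 (mod 79), i.e. 19x ≡ 67 (mod 79).
Multiplying by 19⁻¹ = 25 gives x ≡ 25·67 = 1675 = 21·79 + 16 ≡ 16 (mod 79).
Check: g(16) = 19·16 + 57 = 361 = 4·79 + 45 ≡ 45 (mod 79).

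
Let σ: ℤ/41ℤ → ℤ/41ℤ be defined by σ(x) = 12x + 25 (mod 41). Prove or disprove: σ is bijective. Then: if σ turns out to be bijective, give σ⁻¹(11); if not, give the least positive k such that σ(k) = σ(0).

33

Suppose σ(x_1) = σ(x_2) in ℤ/41ℤ. Then 12x_1 + 25 ≡ 12x_2 + 25 (mod 41), thus 12(x_1 − x_2) ≡ 0 (mod 41).
Since gcd(12, 41) = 1, 12 is invertible modulo 41, so x_1 − x_2 ≡ 0 (mod 41), i.e. x_1 = x_2.
We now compute 12⁻¹ mod 41 explicitly. Euclid's algorithm: 41 = 3·12 + 5, 12 = 2·5 + 2, 5 = 2·2 + 1; back-substituting gives 1 = 24·12 − 7·41, so 12⁻¹ ≡ 24 (mod 41).
For any y ∈ ℤ/41ℤ, x = 24(y − 25) mod 41 satisfies σ(x) = 12·24(y − 25) + 25 ≡ y (since 12·24 ≡ 1 mod 41). So every y has a preimage.
Thus σ is bijective.
Since σ is bijective, we find σ⁻¹(11): we need 12x ≡ 11 − 25 ≡ 27 (mod 41). Using 12⁻¹ = 24: x ≡ 24·27 = 648 = 15·41 + 33, so x = 33.
Check: σ(33) = 12·33 + 25 = 421 = 10·41 + 11 ≡ 11 (mod 41).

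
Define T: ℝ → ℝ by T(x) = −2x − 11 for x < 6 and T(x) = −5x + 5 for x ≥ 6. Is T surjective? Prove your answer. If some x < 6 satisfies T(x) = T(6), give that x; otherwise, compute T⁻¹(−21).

5

Both pieces are strictly decreasing (slopes −2 and −5), so each is injective on its own interval.
The left piece maps (−∞, 6) onto (−23, ∞); the right piece maps [6, ∞) onto (−∞, −25].
The union (−23, ∞) ∪ (−∞, −25] omits the interval between −23 and −25; in particular −23 has no preimage. So T is not surjective.
Because the two images are disjoint, no x < 6 has T(x) = T(6), so we compute T⁻¹(−21): −21 lies in (−23, ∞), so solve −2x − 11 = −21: x = (−21 + 11)/(−2) = 5.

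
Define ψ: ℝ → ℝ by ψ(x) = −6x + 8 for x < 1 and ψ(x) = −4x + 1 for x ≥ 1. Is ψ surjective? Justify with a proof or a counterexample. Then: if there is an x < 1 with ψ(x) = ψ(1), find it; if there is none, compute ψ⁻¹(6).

1/3

Both pieces are strictly decreasing (slopes −6 and −4), so each is injective on its own interval.
The left piece maps (−∞, 1) onto (2, ∞); the right piece maps [1, ∞) onto (−∞, −3].
The union (2, ∞) ∪ (−∞, −3] omits the interval between 2 and −3; in particular 2 has no preimage. So ψ is not surjective.
Because the two images are disjoint, no x < 1 has ψ(x) = ψ(1), so we compute ψ⁻¹(6): 6 lies in (2, ∞), so solve −6x + 8 = 6: x = (6 − 8)/(−6) = 1/3.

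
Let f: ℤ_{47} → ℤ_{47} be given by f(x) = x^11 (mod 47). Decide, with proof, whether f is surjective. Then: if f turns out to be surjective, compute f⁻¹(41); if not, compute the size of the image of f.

Since 47 is prime, the nonzero elements of ℤ_{47} form a cyclic group of order 46.
As gcd(11, 46) = 1, raising to the 11th power is a bijection on this group: if a^11 ≡ b^11 then (ab^{−1})^11 = 1, and the only element of order dividing gcd(11, 46) = 1 is 1, so a = b.
With f(0) = 0 this makes f injective on all of ℤ_{47}, hence bijective (finite equal-size domain and codomain). In particular f is surjective.
Since f is surjective, we find the preimage of 41. The inverse of x ↦ x^11 on (ℤ_{47})^× is x ↦ x^21, because 11·21 = 231 = 5·46 + 1 ≡ 1 (mod 46) and x^{46} = 1 for x ≠ 0 (Fermat). So f⁻¹(41) = 41^21 mod 47.
Repeated squaring mod 47: 41^1 ≡ 41, 41^2 ≡ 41² = 1681 ≡ 36, 41^4 ≡ 36² = 1296 ≡ 27, 41^8 ≡ 27² = 729 ≡ 24, 41^16 ≡ 24² = 576 ≡ 12. Since 21 = 16 + 4 + 1, 41^21 ≡ 12·27·41: 12·27 = 324 ≡ 42, then 42·41 = 1722 ≡ 30. So 41^21 ≡ 30 (mod 47).
Hence f⁻¹(41) = 30.

30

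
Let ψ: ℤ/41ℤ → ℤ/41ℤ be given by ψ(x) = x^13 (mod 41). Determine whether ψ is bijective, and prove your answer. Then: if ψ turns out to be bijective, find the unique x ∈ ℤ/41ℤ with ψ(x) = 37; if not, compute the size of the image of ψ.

16

Since 41 is prime, the nonzero elements of ℤ/41ℤ form a cyclic group of order 40.
As gcd(13, 40) = 1, raising to the 13th power is a bijection on this group: if u^13 ≡ v^13 then (uv^{−1})^13 = 1, and the only element of order dividing gcd(13, 40) = 1 is 1, so u = v.
With ψ(0) = 0 this makes ψ injective on all of ℤ/41ℤ, hence bijective (finite equal-size domain and codomain). In particular ψ is bijective.
Since ψ is bijective, we find the preimage of 37. The inverse of x ↦ x^13 on (ℤ/41ℤ)^× is x ↦ x^37, because 13·37 = 481 = 12·40 + 1 ≡ 1 (mod 40) and x^{40} = 1 for x ≠ 0 (Fermat). So ψ⁻¹(37) = 37^37 mod 41.
Repeated squaring mod 41: 37^1 ≡ 37, 37^2 ≡ 37² = 1369 ≡ 16, 37^4 ≡ 16² = 256 ≡ 10, 37^8 ≡ 10² = 100 ≡ 18, 37^16 ≡ 18² = 324 ≡ 37, 37^32 ≡ 37² = 1369 ≡ 16. Since 37 = 32 + 4 + 1, 37^37 ≡ 16·10·37: 16·10 = 160 ≡ 37, then 37·37 = 1369 ≡ 16. So 37^37 ≡ 16 (mod 41).
Hence ψ⁻¹(37) = 16.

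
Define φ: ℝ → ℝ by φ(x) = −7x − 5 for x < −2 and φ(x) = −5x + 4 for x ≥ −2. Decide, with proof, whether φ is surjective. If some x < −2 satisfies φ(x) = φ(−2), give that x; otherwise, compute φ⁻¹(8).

-19/7

Both pieces are strictly decreasing (slopes −7 and −5), so each is injective on its own interval.
The left piece maps (−∞, −2) onto (9, ∞); the right piece maps [−2, ∞) onto (−∞, 14].
The union (9, ∞) ∪ (−∞, 14] covers ℝ, so φ is surjective.
For the follow-up: the images overlap, so an x < −2 with φ(x) = φ(−2) exists. φ(−2) = 14; solving −7x − 5 = 14 for x < −2 gives x = (14 + 5)/(−7) = −19/7.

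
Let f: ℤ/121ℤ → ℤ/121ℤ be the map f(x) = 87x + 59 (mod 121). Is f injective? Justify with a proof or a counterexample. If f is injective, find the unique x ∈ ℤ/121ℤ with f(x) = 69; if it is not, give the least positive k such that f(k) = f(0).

78

Recall that injectivity means: for all x_1, x_2 in the domain, f(x_1) = f(x_2) implies x_1 = x_2.
If f(x_1) = f(x_2), then 87x_1 ≡ 87x_2 (mod 121). Because gcd(87, 121) = 1, we may cancel 87 to get x_1 ≡ x_2 (mod 121).
Hence f is injective.
We now compute 87⁻¹ mod 121 explicitly. Euclid's algorithm: 121 = 1·87 + 34, 87 = 2·34 + 19, 34 = 1·19 + 15, 19 = 1·15 + 4, 15 = 3·4 + 3, 4 = 1·3 + 1; back-substituting gives 1 = 32·87 − 23·121, so 87⁻¹ ≡ 32 (mod 121).
Since f is injective, we find f⁻¹(69): we need 87x ≡ 69 − 59 ≡ 10 (mod 121). Using 87⁻¹ = 32: x ≡ 32·10 = 320 = 2·121 + 78, so x = 78.
Check: f(78) = 87·78 + 59 = 6845 = 56·121 + 69 ≡ 69 (mod 121).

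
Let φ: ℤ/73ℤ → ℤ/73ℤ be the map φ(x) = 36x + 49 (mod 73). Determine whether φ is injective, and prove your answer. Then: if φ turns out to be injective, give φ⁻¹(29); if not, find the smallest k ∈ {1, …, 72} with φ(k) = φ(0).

40

If φ(u) = φ(v), then 36u ≡ 36v (mod 73). Because gcd(36, 73) = 1, we may cancel 36 to get u ≡ v (mod 73).
Hence φ is injective.
We now compute 36⁻¹ mod 73 explicitly. Euclid's algorithm: 73 = 2·36 + 1; back-substituting gives 1 = 71·36 − 35·73, so 36⁻¹ ≡ 71 (mod 73).
Since φ is injective, we find φ⁻¹(29): we need 36x ≡ 29 − 49 ≡ 53 (mod 73). Using 36⁻¹ = 71: x ≡ 71·53 = 3763 = 51·73 + 40, so x = 40.
Check: φ(40) = 36·40 + 49 = 1489 = 20·73 + 29 ≡ 29 (mod 73).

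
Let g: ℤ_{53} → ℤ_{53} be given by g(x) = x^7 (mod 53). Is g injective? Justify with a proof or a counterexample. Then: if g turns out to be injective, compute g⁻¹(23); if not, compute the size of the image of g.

Since 53 is prime, the nonzero elements of ℤ_{53} form a cyclic group of order 52.
As gcd(7, 52) = 1, raising to the 7th power is a bijection on this group: if x_1^7 ≡ x_2^7 then (x_1x_2^{−1})^7 = 1, and the only element of order dividing gcd(7, 52) = 1 is 1, so x_1 = x_2.
With g(0) = 0 this makes g injective on all of ℤ_{53}, hence bijective (finite equal-size domain and codomain). In particular g is injective.
Since g is injective, we find the preimage of 23. The inverse of x ↦ x^7 on (ℤ_{53})^× is x ↦ x^15, because 7·15 = 105 = 2·52 + 1 ≡ 1 (mod 52) and x^{52} = 1 for x ≠ 0 (Fermat). So g⁻¹(23) = 23^15 mod 53.
Repeated squaring mod 53: 23^1 ≡ 23, 23^2 ≡ 23² = 529 ≡ 52, 23^4 ≡ 52² = 2704 ≡ 1, 23^8 ≡ 1² = 1. Since 15 = 8 + 4 + 2 + 1, 23^15 ≡ 1·1·52·23: 1·1 = 1, then 1·52 = 52, then 52·23 = 1196 ≡ 30. So 23^15 ≡ 30 (mod 53).
Hence g⁻¹(23) = 30.

30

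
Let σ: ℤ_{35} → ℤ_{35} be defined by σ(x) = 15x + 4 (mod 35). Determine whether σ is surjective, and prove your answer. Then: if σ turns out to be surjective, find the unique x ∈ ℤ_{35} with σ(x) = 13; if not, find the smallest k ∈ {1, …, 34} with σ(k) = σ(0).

Since gcd(15, 35) = 5, we have 15x ≡ 0 (mod 5) for all x, so σ(x) ≡ 4 (mod 5).
But 0 ≢ 4 (mod 5), so 0 ∈ ℤ_{35} has no preimage. Thus σ is not surjective.
Since σ is not surjective, we find the least positive k with σ(k) = σ(0): this means 15k ≡ 0 (mod 35), i.e. 35 ∣ 15k. Since gcd(15, 35) = 5, dividing through by 5 this holds exactly when 7 ∣ 3k, and as gcd(3, 7) = 1, exactly when 7 ∣ k.
The smallest positive such k is 7.

7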